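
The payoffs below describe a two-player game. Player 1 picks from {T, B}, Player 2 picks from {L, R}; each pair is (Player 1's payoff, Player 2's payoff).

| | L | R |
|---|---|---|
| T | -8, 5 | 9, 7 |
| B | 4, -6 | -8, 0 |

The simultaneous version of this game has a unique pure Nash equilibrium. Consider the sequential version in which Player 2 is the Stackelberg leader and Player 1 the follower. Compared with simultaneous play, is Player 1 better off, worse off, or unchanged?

Solve by backward induction (Player 2 leads).
- L: Player 1 compares -8, 4 and picks B; Player 2 would get -6.
- R: Player 1 compares 9, -8 and picks T; Player 2 would get 7.
Among -6, 7, the best is 7 at R. Subgame-perfect outcome: (T, R) with payoffs (9, 7).
Now find the simultaneous Nash equilibrium.
Player 1's best replies: L→B; R→T.
Player 2's best replies: T→R; B→R.
The unique mutual best reply is (T, R), giving (9, 7).
Player 1 earns 9 sequentially versus 9 at the Nash outcome: unchanged.

unchanged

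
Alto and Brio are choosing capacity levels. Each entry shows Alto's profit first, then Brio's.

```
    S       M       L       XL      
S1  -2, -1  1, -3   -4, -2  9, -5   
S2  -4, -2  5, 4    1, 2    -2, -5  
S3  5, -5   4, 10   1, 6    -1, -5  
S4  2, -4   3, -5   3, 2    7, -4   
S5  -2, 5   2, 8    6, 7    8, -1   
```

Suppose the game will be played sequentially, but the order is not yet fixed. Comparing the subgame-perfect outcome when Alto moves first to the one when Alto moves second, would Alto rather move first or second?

second

If Alto leads: Brio's best replies are S1→S, S2→M, S3→M, S4→L, S5→M; Alto's induced payoffs -2, 5, 4, 3, 2; outcome (S2, M), payoffs (5, 4).
If Brio leads: Alto's best replies are S→S3, M→S2, L→S5, XL→S1; Brio's induced payoffs -5, 4, 7, -5; outcome (S5, L), payoffs (6, 7).
Alto gets 5 moving first and 6 moving second, so Alto prefers to move second.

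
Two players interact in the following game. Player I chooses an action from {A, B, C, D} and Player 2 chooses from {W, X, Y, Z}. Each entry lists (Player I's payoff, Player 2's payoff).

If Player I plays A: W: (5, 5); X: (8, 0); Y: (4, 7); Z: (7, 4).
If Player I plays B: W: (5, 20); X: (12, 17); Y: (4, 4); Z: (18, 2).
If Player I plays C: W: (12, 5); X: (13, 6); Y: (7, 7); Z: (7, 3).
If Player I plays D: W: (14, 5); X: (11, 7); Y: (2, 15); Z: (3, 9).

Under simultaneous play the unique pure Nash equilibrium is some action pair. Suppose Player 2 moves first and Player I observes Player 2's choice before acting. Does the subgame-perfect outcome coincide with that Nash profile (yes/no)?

Player I best-responds to each possible Player 2 move:
- W → Player I plays D (best of 5, 5, 12, 14); Player 2 gets 5.
- X → Player I plays C (best of 8, 12, 13, 11); Player 2 gets 6.
- Y → Player I plays C (best of 4, 4, 7, 2); Player 2 gets 7.
- Z → Player I plays B (best of 7, 18, 7, 3); Player 2 gets 2.
Player 2's induced payoffs are 5, 6, 7, 2, so Player 2 commits to Y. Subgame-perfect outcome: (C, Y) with payoffs (7, 7).
Now find the simultaneous Nash equilibrium.
Player I's best replies: W→D; X→C; Y→C; Z→B.
Player 2's best replies: A→Y; B→W; C→Y; D→Y.
The unique mutual best reply is (C, Y), giving (7, 7).
Sequential outcome (C, Y) coincides with the Nash profile (C, Y).

yes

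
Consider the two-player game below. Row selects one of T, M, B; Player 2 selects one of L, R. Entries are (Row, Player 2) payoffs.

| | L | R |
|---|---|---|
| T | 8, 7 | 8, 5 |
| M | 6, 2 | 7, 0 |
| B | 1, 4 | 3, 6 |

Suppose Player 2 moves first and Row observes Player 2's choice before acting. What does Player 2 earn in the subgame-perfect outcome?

7

Row best-responds to each possible Player 2 move:
- L → Row plays T (best of 8, 6, 1); Player 2 gets 7.
- R → Row plays T (best of 8, 7, 3); Player 2 gets 5.
Player 2's induced payoffs are 7, 5, so Player 2 commits to L. Subgame-perfect outcome: (T, L) with payoffs (8, 7).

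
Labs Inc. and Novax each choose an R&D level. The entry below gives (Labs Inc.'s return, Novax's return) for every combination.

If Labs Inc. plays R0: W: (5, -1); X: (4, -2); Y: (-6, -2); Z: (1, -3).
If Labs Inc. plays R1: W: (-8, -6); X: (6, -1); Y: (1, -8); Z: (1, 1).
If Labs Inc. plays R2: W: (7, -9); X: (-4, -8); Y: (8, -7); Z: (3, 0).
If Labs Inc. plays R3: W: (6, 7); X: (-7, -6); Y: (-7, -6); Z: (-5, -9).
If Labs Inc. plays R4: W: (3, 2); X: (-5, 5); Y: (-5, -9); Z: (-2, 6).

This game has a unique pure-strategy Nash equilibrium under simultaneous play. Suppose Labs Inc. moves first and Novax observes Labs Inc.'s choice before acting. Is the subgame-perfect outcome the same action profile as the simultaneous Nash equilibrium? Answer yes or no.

no

Solve by backward induction (Labs Inc. leads).
- R0 → Novax plays W (best of -1, -2, -2, -3); Labs Inc. gets 5.
- R1 → Novax plays Z (best of -6, -1, -8, 1); Labs Inc. gets 1.
- R2 → Novax plays Z (best of -9, -8, -7, 0); Labs Inc. gets 3.
- R3 → Novax plays W (best of 7, -6, -6, -9); Labs Inc. gets 6.
- R4 → Novax plays Z (best of 2, 5, -9, 6); Labs Inc. gets -2.
Among 5, 1, 3, 6, -2, the best is 6 at R3. Subgame-perfect outcome: (R3, W) with payoffs (6, 7).
Now find the simultaneous Nash equilibrium.
Labs Inc.'s best replies: W→R2; X→R1; Y→R2; Z→R2.
Novax's best replies: R0→W; R1→Z; R2→Z; R3→W; R4→Z.
The unique mutual best reply is (R2, Z), giving (3, 0).
Sequential outcome (R3, W) differs from the Nash profile (R2, Z).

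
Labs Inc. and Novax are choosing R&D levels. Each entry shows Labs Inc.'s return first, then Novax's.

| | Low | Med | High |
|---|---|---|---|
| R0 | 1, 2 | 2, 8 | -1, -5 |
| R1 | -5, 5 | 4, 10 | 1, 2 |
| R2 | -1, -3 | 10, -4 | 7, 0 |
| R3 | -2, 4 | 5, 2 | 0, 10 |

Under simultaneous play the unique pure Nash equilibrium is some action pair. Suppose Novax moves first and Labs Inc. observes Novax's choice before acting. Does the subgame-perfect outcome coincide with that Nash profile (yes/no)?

Labs Inc. best-responds to each possible Novax move:
- Low → Labs Inc. plays R0 (best of 1, -5, -1, -2); Novax gets 2.
- Med → Labs Inc. plays R2 (best of 2, 4, 10, 5); Novax gets -4.
- High → Labs Inc. plays R2 (best of -1, 1, 7, 0); Novax gets 0.
Among 2, -4, 0, the best is 2 at Low. Subgame-perfect outcome: (R0, Low) with payoffs (1, 2).
Now find the simultaneous Nash equilibrium.
Labs Inc.'s best replies: Low→R0; Med→R2; High→R2.
Novax's best replies: R0→Med; R1→Med; R2→High; R3→High.
The unique mutual best reply is (R2, High), giving (7, 0).
Sequential outcome (R0, Low) differs from the Nash profile (R2, High).

no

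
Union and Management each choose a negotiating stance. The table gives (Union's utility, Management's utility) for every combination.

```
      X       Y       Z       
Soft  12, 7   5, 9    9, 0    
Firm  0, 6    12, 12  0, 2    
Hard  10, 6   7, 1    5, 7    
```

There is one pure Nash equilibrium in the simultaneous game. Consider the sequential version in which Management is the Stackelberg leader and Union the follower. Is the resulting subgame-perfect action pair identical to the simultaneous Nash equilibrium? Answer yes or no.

yes

Union best-responds to each possible Management move:
- X: BR = Soft, leader payoff 7.
- Y: BR = Firm, leader payoff 12.
- Z: BR = Soft, leader payoff 0.
Management's induced payoffs are 7, 12, 0, so Management commits to Y. Subgame-perfect outcome: (Firm, Y) with payoffs (12, 12).
Under simultaneous play:
Union's best replies: X→Soft; Y→Firm; Z→Soft.
Management's best replies: Soft→Y; Firm→Y; Hard→Z.
Only (Firm, Y) has each player best-responding; Nash payoffs (12, 12).
Sequential outcome (Firm, Y) coincides with the Nash profile (Firm, Y).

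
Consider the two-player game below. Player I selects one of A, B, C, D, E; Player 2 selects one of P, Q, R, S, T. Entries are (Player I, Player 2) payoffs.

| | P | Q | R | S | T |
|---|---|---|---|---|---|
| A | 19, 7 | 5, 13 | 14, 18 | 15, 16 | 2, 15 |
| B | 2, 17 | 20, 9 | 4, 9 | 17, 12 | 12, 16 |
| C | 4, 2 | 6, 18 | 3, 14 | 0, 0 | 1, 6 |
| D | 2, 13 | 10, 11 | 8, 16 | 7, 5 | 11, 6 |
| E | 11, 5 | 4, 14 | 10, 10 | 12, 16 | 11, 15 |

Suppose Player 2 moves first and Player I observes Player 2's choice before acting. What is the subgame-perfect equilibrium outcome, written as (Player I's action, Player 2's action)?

(A, R)

Backward induction with Player 2 moving first.
- P: BR = A, leader payoff 7.
- Q: BR = B, leader payoff 9.
- R: BR = A, leader payoff 18.
- S: BR = B, leader payoff 12.
- T: BR = B, leader payoff 16.
Maximizing over 7, 9, 18, 12, 16, Player 2 chooses R. Subgame-perfect outcome: (A, R) with payoffs (14, 18).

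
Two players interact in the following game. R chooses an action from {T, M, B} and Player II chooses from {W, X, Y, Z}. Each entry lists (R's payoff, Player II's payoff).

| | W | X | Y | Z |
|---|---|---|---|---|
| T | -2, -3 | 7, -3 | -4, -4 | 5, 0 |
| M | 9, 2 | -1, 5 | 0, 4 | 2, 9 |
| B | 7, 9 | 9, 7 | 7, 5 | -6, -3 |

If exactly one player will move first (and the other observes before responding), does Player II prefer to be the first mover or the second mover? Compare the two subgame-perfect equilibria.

If R leads: Player II's best replies are T→Z, M→Z, B→W; R's induced payoffs 5, 2, 7; outcome (B, W), payoffs (7, 9).
If Player II leads: R's best replies are W→M, X→B, Y→B, Z→T; Player II's induced payoffs 2, 7, 5, 0; outcome (B, X), payoffs (9, 7).
Player II gets 7 moving first and 9 moving second, so Player II prefers to move second.

second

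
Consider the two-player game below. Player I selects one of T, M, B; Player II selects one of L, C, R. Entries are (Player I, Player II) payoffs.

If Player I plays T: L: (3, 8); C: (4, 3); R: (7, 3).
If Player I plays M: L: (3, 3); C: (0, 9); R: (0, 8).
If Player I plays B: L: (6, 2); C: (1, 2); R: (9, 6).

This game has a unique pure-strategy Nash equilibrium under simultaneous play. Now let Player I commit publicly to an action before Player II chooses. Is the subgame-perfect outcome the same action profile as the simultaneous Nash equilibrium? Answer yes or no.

Solve by backward induction (Player I leads).
- T: BR = L, leader payoff 3.
- M: BR = C, leader payoff 0.
- B: BR = R, leader payoff 9.
Player I's induced payoffs are 3, 0, 9, so Player I commits to B. Subgame-perfect outcome: (B, R) with payoffs (9, 6).
Now find the simultaneous Nash equilibrium.
Player I's best replies: L→B; C→T; R→B.
Player II's best replies: T→L; M→C; B→R.
The unique mutual best reply is (B, R), giving (9, 6).
Sequential outcome (B, R) coincides with the Nash profile (B, R).

yes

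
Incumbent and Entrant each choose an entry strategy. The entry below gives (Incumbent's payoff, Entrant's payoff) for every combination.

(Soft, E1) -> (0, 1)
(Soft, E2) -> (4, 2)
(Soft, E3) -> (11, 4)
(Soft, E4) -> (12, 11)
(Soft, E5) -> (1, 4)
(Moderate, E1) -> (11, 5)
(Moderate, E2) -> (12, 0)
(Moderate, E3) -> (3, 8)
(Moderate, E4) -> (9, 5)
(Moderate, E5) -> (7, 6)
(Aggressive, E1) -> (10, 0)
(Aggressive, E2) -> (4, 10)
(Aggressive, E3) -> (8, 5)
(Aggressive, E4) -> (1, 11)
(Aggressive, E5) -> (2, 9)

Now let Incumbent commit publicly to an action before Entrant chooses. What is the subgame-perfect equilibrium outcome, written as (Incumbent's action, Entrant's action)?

Backward induction with Incumbent moving first.
- Soft: Entrant compares 1, 2, 4, 11, 4 and picks E4; Incumbent would get 12.
- Moderate: Entrant compares 5, 0, 8, 5, 6 and picks E3; Incumbent would get 3.
- Aggressive: Entrant compares 0, 10, 5, 11, 9 and picks E4; Incumbent would get 1.
Maximizing over 12, 3, 1, Incumbent chooses Soft. Subgame-perfect outcome: (Soft, E4) with payoffs (12, 11).

(Soft, E4)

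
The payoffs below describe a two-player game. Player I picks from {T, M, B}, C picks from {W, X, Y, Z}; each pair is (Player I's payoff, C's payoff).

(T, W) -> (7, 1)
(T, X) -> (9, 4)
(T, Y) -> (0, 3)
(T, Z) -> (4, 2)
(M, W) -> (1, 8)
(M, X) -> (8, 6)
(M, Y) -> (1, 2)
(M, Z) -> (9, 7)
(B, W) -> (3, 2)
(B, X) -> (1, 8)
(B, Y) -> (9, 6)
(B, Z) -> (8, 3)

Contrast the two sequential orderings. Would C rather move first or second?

If Player I leads: C's best replies are T→X, M→W, B→X; Player I's induced payoffs 9, 1, 1; outcome (T, X), payoffs (9, 4).
If C leads: Player I's best replies are W→T, X→T, Y→B, Z→M; C's induced payoffs 1, 4, 6, 7; outcome (M, Z), payoffs (9, 7).
C gets 7 moving first and 4 moving second, so C prefers to move first.

first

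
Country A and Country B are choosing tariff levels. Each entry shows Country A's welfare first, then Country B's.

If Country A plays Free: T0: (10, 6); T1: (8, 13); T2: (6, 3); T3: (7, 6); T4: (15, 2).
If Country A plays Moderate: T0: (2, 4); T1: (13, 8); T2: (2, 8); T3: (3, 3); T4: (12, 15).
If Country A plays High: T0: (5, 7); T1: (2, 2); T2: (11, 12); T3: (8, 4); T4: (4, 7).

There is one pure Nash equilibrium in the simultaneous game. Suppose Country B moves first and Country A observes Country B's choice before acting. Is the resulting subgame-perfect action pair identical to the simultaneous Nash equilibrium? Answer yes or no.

yes

Backward induction with Country B moving first.
- T0: BR = Free, leader payoff 6.
- T1: BR = Moderate, leader payoff 8.
- T2: BR = High, leader payoff 12.
- T3: BR = High, leader payoff 4.
- T4: BR = Free, leader payoff 2.
Maximizing over 6, 8, 12, 4, 2, Country B chooses T2. Subgame-perfect outcome: (High, T2) with payoffs (11, 12).
Under simultaneous play:
Country A's best replies: T0→Free; T1→Moderate; T2→High; T3→High; T4→Free.
Country B's best replies: Free→T1; Moderate→T4; High→T2.
Only (High, T2) has each player best-responding; Nash payoffs (11, 12).
Sequential outcome (High, T2) coincides with the Nash profile (High, T2).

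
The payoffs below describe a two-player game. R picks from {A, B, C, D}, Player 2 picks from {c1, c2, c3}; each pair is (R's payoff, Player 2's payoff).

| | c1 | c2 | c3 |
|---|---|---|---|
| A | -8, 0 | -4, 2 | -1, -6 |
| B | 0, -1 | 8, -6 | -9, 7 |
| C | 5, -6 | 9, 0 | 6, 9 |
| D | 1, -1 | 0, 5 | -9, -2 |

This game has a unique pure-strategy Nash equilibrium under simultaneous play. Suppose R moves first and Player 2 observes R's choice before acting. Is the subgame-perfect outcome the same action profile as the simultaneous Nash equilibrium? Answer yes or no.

Backward induction with R moving first.
- A → Player 2 plays c2 (best of 0, 2, -6); R gets -4.
- B → Player 2 plays c3 (best of -1, -6, 7); R gets -9.
- C → Player 2 plays c3 (best of -6, 0, 9); R gets 6.
- D → Player 2 plays c2 (best of -1, 5, -2); R gets 0.
Maximizing over -4, -9, 6, 0, R chooses C. Subgame-perfect outcome: (C, c3) with payoffs (6, 9).
Under simultaneous play:
R's best replies: c1→C; c2→C; c3→C.
Player 2's best replies: A→c2; B→c3; C→c3; D→c2.
The unique mutual best reply is (C, c3), giving (6, 9).
Sequential outcome (C, c3) coincides with the Nash profile (C, c3).

yes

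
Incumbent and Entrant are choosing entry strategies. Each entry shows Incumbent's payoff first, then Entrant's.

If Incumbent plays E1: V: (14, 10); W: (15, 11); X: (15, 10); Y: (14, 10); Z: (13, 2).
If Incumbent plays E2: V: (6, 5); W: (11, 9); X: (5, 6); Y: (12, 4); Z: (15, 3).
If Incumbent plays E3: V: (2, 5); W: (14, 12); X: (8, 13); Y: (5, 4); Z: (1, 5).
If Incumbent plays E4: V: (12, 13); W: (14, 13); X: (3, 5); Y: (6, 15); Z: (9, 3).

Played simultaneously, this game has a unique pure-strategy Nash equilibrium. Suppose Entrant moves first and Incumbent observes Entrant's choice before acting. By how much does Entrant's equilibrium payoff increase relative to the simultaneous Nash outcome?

Backward induction with Entrant moving first.
- V: BR = E1, leader payoff 10.
- W: BR = E1, leader payoff 11.
- X: BR = E1, leader payoff 10.
- Y: BR = E1, leader payoff 10.
- Z: BR = E2, leader payoff 3.
Maximizing over 10, 11, 10, 10, 3, Entrant chooses W. Subgame-perfect outcome: (E1, W) with payoffs (15, 11).
For the simultaneous game, intersect best replies.
Incumbent's best replies: V→E1; W→E1; X→E1; Y→E1; Z→E2.
Entrant's best replies: E1→W; E2→W; E3→X; E4→Y.
The unique mutual best reply is (E1, W), giving (15, 11).
Entrant's commitment gain: 11 − 11 = 0.

0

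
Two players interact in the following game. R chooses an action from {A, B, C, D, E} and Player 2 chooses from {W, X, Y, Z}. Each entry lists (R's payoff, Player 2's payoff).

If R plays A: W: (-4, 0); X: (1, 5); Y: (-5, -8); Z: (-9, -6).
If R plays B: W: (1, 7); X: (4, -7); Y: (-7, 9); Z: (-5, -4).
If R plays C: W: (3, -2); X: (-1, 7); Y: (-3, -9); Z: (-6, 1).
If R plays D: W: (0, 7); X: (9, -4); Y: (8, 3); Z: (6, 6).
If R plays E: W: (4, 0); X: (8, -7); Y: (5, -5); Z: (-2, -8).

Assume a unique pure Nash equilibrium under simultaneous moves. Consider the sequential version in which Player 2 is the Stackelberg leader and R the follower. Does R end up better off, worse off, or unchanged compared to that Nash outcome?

R best-responds to each possible Player 2 move:
- W: BR = E, leader payoff 0.
- X: BR = D, leader payoff -4.
- Y: BR = D, leader payoff 3.
- Z: BR = D, leader payoff 6.
Maximizing over 0, -4, 3, 6, Player 2 chooses Z. Subgame-perfect outcome: (D, Z) with payoffs (6, 6).
Now find the simultaneous Nash equilibrium.
R's best replies: W→E; X→D; Y→D; Z→D.
Player 2's best replies: A→X; B→Y; C→X; D→W; E→W.
The unique mutual best reply is (E, W), giving (4, 0).
R earns 6 sequentially versus 4 at the Nash outcome: better off.

better off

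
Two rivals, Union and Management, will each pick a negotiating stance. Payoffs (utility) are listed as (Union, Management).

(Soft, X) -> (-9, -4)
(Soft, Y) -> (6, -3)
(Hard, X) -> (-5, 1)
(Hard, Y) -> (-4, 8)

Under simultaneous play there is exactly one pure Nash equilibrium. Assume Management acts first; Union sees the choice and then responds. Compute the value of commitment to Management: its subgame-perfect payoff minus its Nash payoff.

4

Union best-responds to each possible Management move:
- X: BR = Hard, leader payoff 1.
- Y: BR = Soft, leader payoff -3.
Among 1, -3, the best is 1 at X. Subgame-perfect outcome: (Hard, X) with payoffs (-5, 1).
For the simultaneous game, intersect best replies.
Union's best replies: X→Hard; Y→Soft.
Management's best replies: Soft→Y; Hard→Y.
Only (Soft, Y) has each player best-responding; Nash payoffs (6, -3).
Management's commitment gain: 1 − -3 = 4.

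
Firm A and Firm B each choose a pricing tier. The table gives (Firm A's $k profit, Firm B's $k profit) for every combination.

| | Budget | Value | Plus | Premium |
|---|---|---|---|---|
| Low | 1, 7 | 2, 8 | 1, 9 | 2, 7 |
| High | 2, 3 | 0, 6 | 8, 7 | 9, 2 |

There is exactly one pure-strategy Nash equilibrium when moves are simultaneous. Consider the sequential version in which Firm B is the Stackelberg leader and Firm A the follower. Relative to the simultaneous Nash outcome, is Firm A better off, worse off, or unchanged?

worse off

Backward induction with Firm B moving first.
- Budget: BR = High, leader payoff 3.
- Value: BR = Low, leader payoff 8.
- Plus: BR = High, leader payoff 7.
- Premium: BR = High, leader payoff 2.
Maximizing over 3, 8, 7, 2, Firm B chooses Value. Subgame-perfect outcome: (Low, Value) with payoffs (2, 8).
For the simultaneous game, intersect best replies.
Firm A's best replies: Budget→High; Value→Low; Plus→High; Premium→High.
Firm B's best replies: Low→Plus; High→Plus.
Only (High, Plus) has each player best-responding; Nash payoffs (8, 7).
Firm A earns 2 sequentially versus 8 at the Nash outcome: worse off.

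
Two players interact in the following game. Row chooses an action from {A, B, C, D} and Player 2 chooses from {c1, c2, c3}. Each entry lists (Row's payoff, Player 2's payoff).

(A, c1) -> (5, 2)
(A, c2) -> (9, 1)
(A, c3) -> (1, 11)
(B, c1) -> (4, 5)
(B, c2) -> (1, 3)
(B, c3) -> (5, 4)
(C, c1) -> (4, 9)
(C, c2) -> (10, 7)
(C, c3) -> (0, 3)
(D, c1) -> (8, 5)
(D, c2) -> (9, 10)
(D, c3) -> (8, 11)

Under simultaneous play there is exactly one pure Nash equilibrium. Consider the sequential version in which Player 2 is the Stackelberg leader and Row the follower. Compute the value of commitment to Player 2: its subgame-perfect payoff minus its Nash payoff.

Solve by backward induction (Player 2 leads).
- c1: Row compares 5, 4, 4, 8 and picks D; Player 2 would get 5.
- c2: Row compares 9, 1, 10, 9 and picks C; Player 2 would get 7.
- c3: Row compares 1, 5, 0, 8 and picks D; Player 2 would get 11.
Player 2's induced payoffs are 5, 7, 11, so Player 2 commits to c3. Subgame-perfect outcome: (D, c3) with payoffs (8, 11).
Now find the simultaneous Nash equilibrium.
Row's best replies: c1→D; c2→C; c3→D.
Player 2's best replies: A→c3; B→c1; C→c1; D→c3.
The unique mutual best reply is (D, c3), giving (8, 11).
Player 2's commitment gain: 11 − 11 = 0.

0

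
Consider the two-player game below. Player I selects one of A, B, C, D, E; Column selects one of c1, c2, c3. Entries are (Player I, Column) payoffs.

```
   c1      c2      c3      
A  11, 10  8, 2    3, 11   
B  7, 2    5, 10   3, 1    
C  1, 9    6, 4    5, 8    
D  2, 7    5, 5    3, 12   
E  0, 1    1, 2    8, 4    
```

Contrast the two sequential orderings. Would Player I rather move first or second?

If Player I leads: Column's best replies are A→c3, B→c2, C→c1, D→c3, E→c3; Player I's induced payoffs 3, 5, 1, 3, 8; outcome (E, c3), payoffs (8, 4).
If Column leads: Player I's best replies are c1→A, c2→A, c3→E; Column's induced payoffs 10, 2, 4; outcome (A, c1), payoffs (11, 10).
Player I gets 8 moving first and 11 moving second, so Player I prefers to move second.

second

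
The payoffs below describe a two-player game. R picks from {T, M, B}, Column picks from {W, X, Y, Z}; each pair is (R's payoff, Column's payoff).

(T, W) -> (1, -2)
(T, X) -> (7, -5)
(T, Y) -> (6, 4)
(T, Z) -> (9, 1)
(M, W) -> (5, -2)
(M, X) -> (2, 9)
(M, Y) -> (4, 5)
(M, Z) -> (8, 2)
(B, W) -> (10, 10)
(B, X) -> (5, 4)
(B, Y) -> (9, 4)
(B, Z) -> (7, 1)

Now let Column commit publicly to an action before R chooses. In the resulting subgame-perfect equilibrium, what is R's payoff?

10

Work backward from R's decision.
- W: BR = B, leader payoff 10.
- X: BR = T, leader payoff -5.
- Y: BR = B, leader payoff 4.
- Z: BR = T, leader payoff 1.
Column's induced payoffs are 10, -5, 4, 1, so Column commits to W. Subgame-perfect outcome: (B, W) with payoffs (10, 10).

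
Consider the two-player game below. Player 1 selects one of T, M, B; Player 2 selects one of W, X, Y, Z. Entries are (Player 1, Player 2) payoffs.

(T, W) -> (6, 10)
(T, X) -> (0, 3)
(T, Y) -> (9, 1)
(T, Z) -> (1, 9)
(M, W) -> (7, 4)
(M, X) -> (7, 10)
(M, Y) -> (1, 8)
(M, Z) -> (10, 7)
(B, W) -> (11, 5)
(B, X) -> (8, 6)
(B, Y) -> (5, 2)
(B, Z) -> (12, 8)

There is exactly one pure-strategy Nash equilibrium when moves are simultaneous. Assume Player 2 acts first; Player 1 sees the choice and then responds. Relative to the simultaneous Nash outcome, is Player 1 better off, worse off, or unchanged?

Player 1 best-responds to each possible Player 2 move:
- W: BR = B, leader payoff 5.
- X: BR = B, leader payoff 6.
- Y: BR = T, leader payoff 1.
- Z: BR = B, leader payoff 8.
Maximizing over 5, 6, 1, 8, Player 2 chooses Z. Subgame-perfect outcome: (B, Z) with payoffs (12, 8).
Now find the simultaneous Nash equilibrium.
Player 1's best replies: W→B; X→B; Y→T; Z→B.
Player 2's best replies: T→W; M→X; B→Z.
Only (B, Z) has each player best-responding; Nash payoffs (12, 8).
Player 1 earns 12 sequentially versus 12 at the Nash outcome: unchanged.

unchanged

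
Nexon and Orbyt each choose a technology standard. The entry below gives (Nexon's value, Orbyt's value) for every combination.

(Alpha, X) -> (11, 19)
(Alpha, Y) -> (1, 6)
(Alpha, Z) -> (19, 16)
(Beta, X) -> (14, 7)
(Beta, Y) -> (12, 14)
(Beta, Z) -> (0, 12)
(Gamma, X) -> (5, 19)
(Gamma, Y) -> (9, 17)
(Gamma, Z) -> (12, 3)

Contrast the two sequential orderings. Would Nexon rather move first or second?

If Nexon leads: Orbyt's best replies are Alpha→X, Beta→Y, Gamma→X; Nexon's induced payoffs 11, 12, 5; outcome (Beta, Y), payoffs (12, 14).
If Orbyt leads: Nexon's best replies are X→Beta, Y→Beta, Z→Alpha; Orbyt's induced payoffs 7, 14, 16; outcome (Alpha, Z), payoffs (19, 16).
Nexon gets 12 moving first and 19 moving second, so Nexon prefers to move second.

second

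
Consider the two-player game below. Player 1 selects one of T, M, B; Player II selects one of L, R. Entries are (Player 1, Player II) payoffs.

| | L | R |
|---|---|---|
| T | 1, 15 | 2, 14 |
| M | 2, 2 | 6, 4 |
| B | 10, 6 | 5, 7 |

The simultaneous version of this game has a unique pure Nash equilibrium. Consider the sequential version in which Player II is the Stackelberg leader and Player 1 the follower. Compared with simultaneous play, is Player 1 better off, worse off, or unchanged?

better off

Work backward from Player 1's decision.
- L: BR = B, leader payoff 6.
- R: BR = M, leader payoff 4.
Maximizing over 6, 4, Player II chooses L. Subgame-perfect outcome: (B, L) with payoffs (10, 6).
Now find the simultaneous Nash equilibrium.
Player 1's best replies: L→B; R→M.
Player II's best replies: T→L; M→R; B→R.
The unique mutual best reply is (M, R), giving (6, 4).
Player 1 earns 10 sequentially versus 6 at the Nash outcome: better off.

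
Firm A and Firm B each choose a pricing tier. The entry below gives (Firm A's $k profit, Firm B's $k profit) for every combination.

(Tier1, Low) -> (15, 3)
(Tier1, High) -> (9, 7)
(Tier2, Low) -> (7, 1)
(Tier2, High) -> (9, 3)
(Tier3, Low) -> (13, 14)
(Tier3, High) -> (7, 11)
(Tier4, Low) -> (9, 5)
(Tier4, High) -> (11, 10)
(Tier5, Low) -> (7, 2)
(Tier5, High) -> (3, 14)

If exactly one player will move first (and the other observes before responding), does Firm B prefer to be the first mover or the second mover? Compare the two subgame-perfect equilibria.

If Firm A leads: Firm B's best replies are Tier1→High, Tier2→High, Tier3→Low, Tier4→High, Tier5→High; Firm A's induced payoffs 9, 9, 13, 11, 3; outcome (Tier3, Low), payoffs (13, 14).
If Firm B leads: Firm A's best replies are Low→Tier1, High→Tier4; Firm B's induced payoffs 3, 10; outcome (Tier4, High), payoffs (11, 10).
Firm B gets 10 moving first and 14 moving second, so Firm B prefers to move second.

second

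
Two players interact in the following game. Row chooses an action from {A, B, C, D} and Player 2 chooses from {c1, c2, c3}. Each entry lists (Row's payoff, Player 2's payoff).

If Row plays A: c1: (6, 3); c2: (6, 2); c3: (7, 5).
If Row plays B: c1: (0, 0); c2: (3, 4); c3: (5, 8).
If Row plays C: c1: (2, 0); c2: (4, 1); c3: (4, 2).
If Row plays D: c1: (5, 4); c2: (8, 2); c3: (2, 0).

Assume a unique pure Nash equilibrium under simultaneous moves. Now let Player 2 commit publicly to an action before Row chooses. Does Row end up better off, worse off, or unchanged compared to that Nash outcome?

Solve by backward induction (Player 2 leads).
- c1 → Row plays A (best of 6, 0, 2, 5); Player 2 gets 3.
- c2 → Row plays D (best of 6, 3, 4, 8); Player 2 gets 2.
- c3 → Row plays A (best of 7, 5, 4, 2); Player 2 gets 5.
Among 3, 2, 5, the best is 5 at c3. Subgame-perfect outcome: (A, c3) with payoffs (7, 5).
For the simultaneous game, intersect best replies.
Row's best replies: c1→A; c2→D; c3→A.
Player 2's best replies: A→c3; B→c3; C→c3; D→c1.
Only (A, c3) has each player best-responding; Nash payoffs (7, 5).
Row earns 7 sequentially versus 7 at the Nash outcome: unchanged.

unchanged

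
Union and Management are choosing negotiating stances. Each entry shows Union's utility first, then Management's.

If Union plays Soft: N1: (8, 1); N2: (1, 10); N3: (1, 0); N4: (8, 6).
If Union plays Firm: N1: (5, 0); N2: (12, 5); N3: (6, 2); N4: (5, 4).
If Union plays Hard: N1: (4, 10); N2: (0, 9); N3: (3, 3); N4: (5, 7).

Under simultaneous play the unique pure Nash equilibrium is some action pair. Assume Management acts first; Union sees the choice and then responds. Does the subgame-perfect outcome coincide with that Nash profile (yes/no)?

no

Work backward from Union's decision.
- N1: Union compares 8, 5, 4 and picks Soft; Management would get 1.
- N2: Union compares 1, 12, 0 and picks Firm; Management would get 5.
- N3: Union compares 1, 6, 3 and picks Firm; Management would get 2.
- N4: Union compares 8, 5, 5 and picks Soft; Management would get 6.
Among 1, 5, 2, 6, the best is 6 at N4. Subgame-perfect outcome: (Soft, N4) with payoffs (8, 6).
For the simultaneous game, intersect best replies.
Union's best replies: N1→Soft; N2→Firm; N3→Firm; N4→Soft.
Management's best replies: Soft→N2; Firm→N2; Hard→N1.
Only (Firm, N2) has each player best-responding; Nash payoffs (12, 5).
Sequential outcome (Soft, N4) differs from the Nash profile (Firm, N2).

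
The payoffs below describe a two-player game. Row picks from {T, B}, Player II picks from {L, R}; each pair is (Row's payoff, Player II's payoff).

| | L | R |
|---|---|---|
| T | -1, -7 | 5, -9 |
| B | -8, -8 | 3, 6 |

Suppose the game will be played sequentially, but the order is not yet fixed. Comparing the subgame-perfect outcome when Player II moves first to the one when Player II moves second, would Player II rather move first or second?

second

If Row leads: Player II's best replies are T→L, B→R; Row's induced payoffs -1, 3; outcome (B, R), payoffs (3, 6).
If Player II leads: Row's best replies are L→T, R→T; Player II's induced payoffs -7, -9; outcome (T, L), payoffs (-1, -7).
Player II gets -7 moving first and 6 moving second, so Player II prefers to move second.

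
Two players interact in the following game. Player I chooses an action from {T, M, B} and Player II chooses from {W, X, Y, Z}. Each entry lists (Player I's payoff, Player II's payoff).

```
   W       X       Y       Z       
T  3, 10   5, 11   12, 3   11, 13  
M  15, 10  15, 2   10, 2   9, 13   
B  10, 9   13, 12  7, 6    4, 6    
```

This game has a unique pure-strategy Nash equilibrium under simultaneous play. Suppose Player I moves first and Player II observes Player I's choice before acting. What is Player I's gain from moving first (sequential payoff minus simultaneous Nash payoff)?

Work backward from Player II's decision.
- T → Player II plays Z (best of 10, 11, 3, 13); Player I gets 11.
- M → Player II plays Z (best of 10, 2, 2, 13); Player I gets 9.
- B → Player II plays X (best of 9, 12, 6, 6); Player I gets 13.
Among 11, 9, 13, the best is 13 at B. Subgame-perfect outcome: (B, X) with payoffs (13, 12).
Under simultaneous play:
Player I's best replies: W→M; X→M; Y→T; Z→T.
Player II's best replies: T→Z; M→Z; B→X.
The unique mutual best reply is (T, Z), giving (11, 13).
Player I's commitment gain: 13 − 11 = 2.

2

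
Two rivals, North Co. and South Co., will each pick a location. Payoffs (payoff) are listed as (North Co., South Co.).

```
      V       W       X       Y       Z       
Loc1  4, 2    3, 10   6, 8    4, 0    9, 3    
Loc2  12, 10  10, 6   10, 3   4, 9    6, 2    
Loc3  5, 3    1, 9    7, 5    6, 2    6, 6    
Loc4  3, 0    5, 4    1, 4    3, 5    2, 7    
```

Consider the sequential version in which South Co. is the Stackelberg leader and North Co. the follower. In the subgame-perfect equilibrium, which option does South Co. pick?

V

Work backward from North Co.'s decision.
- V: BR = Loc2, leader payoff 10.
- W: BR = Loc2, leader payoff 6.
- X: BR = Loc2, leader payoff 3.
- Y: BR = Loc3, leader payoff 2.
- Z: BR = Loc1, leader payoff 3.
Among 10, 6, 3, 2, 3, the best is 10 at V. Subgame-perfect outcome: (Loc2, V) with payoffs (12, 10).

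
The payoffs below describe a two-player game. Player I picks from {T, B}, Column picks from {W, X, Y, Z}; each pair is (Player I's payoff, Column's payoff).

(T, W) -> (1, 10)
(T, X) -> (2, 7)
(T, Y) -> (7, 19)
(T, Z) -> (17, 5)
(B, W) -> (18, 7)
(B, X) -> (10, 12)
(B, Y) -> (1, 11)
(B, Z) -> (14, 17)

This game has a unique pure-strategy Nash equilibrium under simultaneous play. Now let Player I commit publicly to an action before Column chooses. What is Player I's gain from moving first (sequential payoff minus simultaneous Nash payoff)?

7

Column best-responds to each possible Player I move:
- T: BR = Y, leader payoff 7.
- B: BR = Z, leader payoff 14.
Player I's induced payoffs are 7, 14, so Player I commits to B. Subgame-perfect outcome: (B, Z) with payoffs (14, 17).
Under simultaneous play:
Player I's best replies: W→B; X→B; Y→T; Z→T.
Column's best replies: T→Y; B→Z.
The unique mutual best reply is (T, Y), giving (7, 19).
Player I's commitment gain: 14 − 7 = 7.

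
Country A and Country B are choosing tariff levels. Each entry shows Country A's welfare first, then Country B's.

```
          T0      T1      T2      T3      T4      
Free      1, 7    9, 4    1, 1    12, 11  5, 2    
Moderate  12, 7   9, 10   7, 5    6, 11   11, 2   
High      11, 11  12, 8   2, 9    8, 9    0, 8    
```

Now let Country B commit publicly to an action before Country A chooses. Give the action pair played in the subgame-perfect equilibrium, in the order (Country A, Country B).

(Free, T3)

Backward induction with Country B moving first.
- T0: Country A compares 1, 12, 11 and picks Moderate; Country B would get 7.
- T1: Country A compares 9, 9, 12 and picks High; Country B would get 8.
- T2: Country A compares 1, 7, 2 and picks Moderate; Country B would get 5.
- T3: Country A compares 12, 6, 8 and picks Free; Country B would get 11.
- T4: Country A compares 5, 11, 0 and picks Moderate; Country B would get 2.
Country B's induced payoffs are 7, 8, 5, 11, 2, so Country B commits to T3. Subgame-perfect outcome: (Free, T3) with payoffs (12, 11).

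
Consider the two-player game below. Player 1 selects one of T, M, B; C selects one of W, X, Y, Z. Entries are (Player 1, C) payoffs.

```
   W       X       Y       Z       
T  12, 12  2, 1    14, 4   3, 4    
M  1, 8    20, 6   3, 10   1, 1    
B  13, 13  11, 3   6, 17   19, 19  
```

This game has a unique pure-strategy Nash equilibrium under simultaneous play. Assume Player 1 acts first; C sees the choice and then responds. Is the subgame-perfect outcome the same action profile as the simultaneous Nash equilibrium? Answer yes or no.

Work backward from C's decision.
- T: C compares 12, 1, 4, 4 and picks W; Player 1 would get 12.
- M: C compares 8, 6, 10, 1 and picks Y; Player 1 would get 3.
- B: C compares 13, 3, 17, 19 and picks Z; Player 1 would get 19.
Among 12, 3, 19, the best is 19 at B. Subgame-perfect outcome: (B, Z) with payoffs (19, 19).
For the simultaneous game, intersect best replies.
Player 1's best replies: W→B; X→M; Y→T; Z→B.
C's best replies: T→W; M→Y; B→Z.
Only (B, Z) has each player best-responding; Nash payoffs (19, 19).
Sequential outcome (B, Z) coincides with the Nash profile (B, Z).

yes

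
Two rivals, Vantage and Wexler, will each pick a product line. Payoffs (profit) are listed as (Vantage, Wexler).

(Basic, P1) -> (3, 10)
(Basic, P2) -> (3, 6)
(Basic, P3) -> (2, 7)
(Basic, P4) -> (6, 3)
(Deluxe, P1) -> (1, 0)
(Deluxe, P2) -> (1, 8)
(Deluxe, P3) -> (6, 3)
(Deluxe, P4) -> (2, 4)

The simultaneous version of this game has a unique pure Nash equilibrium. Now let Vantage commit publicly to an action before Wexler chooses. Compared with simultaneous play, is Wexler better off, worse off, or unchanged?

unchanged

Solve by backward induction (Vantage leads).
- Basic → Wexler plays P1 (best of 10, 6, 7, 3); Vantage gets 3.
- Deluxe → Wexler plays P2 (best of 0, 8, 3, 4); Vantage gets 1.
Vantage's induced payoffs are 3, 1, so Vantage commits to Basic. Subgame-perfect outcome: (Basic, P1) with payoffs (3, 10).
Under simultaneous play:
Vantage's best replies: P1→Basic; P2→Basic; P3→Deluxe; P4→Basic.
Wexler's best replies: Basic→P1; Deluxe→P2.
Only (Basic, P1) has each player best-responding; Nash payoffs (3, 10).
Wexler earns 10 sequentially versus 10 at the Nash outcome: unchanged.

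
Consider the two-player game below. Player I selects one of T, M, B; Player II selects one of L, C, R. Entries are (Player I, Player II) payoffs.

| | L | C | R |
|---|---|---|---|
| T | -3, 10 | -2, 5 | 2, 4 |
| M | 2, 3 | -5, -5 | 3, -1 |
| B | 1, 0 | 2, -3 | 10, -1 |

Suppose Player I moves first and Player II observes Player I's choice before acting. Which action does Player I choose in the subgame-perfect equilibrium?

M

Solve by backward induction (Player I leads).
- T → Player II plays L (best of 10, 5, 4); Player I gets -3.
- M → Player II plays L (best of 3, -5, -1); Player I gets 2.
- B → Player II plays L (best of 0, -3, -1); Player I gets 1.
Player I's induced payoffs are -3, 2, 1, so Player I commits to M. Subgame-perfect outcome: (M, L) with payoffs (2, 3).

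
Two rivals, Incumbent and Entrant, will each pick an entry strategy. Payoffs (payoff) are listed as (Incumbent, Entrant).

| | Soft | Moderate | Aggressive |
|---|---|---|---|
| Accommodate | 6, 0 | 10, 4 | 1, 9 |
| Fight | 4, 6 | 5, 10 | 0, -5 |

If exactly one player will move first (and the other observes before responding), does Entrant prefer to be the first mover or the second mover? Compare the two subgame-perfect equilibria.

If Incumbent leads: Entrant's best replies are Accommodate→Aggressive, Fight→Moderate; Incumbent's induced payoffs 1, 5; outcome (Fight, Moderate), payoffs (5, 10).
If Entrant leads: Incumbent's best replies are Soft→Accommodate, Moderate→Accommodate, Aggressive→Accommodate; Entrant's induced payoffs 0, 4, 9; outcome (Accommodate, Aggressive), payoffs (1, 9).
Entrant gets 9 moving first and 10 moving second, so Entrant prefers to move second.

second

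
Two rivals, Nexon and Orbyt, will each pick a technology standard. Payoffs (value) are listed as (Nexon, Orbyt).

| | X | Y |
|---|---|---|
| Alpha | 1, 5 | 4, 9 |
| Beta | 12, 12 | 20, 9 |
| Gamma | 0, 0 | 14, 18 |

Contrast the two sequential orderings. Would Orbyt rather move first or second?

If Nexon leads: Orbyt's best replies are Alpha→Y, Beta→X, Gamma→Y; Nexon's induced payoffs 4, 12, 14; outcome (Gamma, Y), payoffs (14, 18).
If Orbyt leads: Nexon's best replies are X→Beta, Y→Beta; Orbyt's induced payoffs 12, 9; outcome (Beta, X), payoffs (12, 12).
Orbyt gets 12 moving first and 18 moving second, so Orbyt prefers to move second.

second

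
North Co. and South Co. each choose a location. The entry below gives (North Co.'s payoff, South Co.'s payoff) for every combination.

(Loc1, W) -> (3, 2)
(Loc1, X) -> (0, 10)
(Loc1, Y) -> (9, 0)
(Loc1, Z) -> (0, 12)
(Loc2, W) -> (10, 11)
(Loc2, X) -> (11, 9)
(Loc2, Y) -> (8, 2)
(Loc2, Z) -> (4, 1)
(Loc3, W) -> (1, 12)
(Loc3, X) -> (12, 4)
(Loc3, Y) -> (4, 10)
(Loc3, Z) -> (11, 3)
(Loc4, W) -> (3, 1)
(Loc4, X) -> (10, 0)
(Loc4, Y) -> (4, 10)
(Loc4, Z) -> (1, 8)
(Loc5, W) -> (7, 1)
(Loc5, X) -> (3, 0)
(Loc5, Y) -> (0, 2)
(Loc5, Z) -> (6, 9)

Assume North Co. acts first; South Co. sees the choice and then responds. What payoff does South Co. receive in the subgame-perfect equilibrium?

11

Solve by backward induction (North Co. leads).
- Loc1 → South Co. plays Z (best of 2, 10, 0, 12); North Co. gets 0.
- Loc2 → South Co. plays W (best of 11, 9, 2, 1); North Co. gets 10.
- Loc3 → South Co. plays W (best of 12, 4, 10, 3); North Co. gets 1.
- Loc4 → South Co. plays Y (best of 1, 0, 10, 8); North Co. gets 4.
- Loc5 → South Co. plays Z (best of 1, 0, 2, 9); North Co. gets 6.
Maximizing over 0, 10, 1, 4, 6, North Co. chooses Loc2. Subgame-perfect outcome: (Loc2, W) with payoffs (10, 11).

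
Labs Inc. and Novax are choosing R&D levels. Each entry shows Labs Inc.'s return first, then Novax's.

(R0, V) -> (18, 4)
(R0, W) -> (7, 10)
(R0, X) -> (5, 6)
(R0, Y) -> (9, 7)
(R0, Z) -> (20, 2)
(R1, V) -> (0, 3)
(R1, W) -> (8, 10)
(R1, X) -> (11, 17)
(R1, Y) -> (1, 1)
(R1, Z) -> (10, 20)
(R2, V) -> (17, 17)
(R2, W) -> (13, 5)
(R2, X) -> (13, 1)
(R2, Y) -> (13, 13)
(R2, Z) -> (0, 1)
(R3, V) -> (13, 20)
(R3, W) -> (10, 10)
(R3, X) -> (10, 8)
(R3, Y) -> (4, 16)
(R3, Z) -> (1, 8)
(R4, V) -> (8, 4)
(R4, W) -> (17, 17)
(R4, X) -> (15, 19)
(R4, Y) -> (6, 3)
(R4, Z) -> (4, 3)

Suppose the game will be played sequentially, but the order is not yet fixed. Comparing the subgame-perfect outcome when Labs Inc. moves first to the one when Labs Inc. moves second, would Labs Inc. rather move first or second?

first

If Labs Inc. leads: Novax's best replies are R0→W, R1→Z, R2→V, R3→V, R4→X; Labs Inc.'s induced payoffs 7, 10, 17, 13, 15; outcome (R2, V), payoffs (17, 17).
If Novax leads: Labs Inc.'s best replies are V→R0, W→R4, X→R4, Y→R2, Z→R0; Novax's induced payoffs 4, 17, 19, 13, 2; outcome (R4, X), payoffs (15, 19).
Labs Inc. gets 17 moving first and 15 moving second, so Labs Inc. prefers to move first.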